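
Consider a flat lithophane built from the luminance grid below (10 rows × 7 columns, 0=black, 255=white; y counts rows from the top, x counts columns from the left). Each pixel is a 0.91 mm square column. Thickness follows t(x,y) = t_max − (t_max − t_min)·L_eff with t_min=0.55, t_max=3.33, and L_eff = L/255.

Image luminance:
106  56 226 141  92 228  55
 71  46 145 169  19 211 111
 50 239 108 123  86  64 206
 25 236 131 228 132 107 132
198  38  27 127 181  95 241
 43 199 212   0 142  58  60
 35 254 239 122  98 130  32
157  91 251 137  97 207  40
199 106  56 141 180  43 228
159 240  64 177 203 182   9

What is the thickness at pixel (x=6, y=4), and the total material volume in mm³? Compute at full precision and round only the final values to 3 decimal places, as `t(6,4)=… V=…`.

t(6,4)=0.703 V=111.409

span = t_max - t_min = 3.33 - 0.55 = 2.780
L(6,4) = 241, L_eff = 241/255 = 0.945098
t(6,4) = 3.33 - 2.780·0.945098 = 0.703
Σt over all 10·7 pixels = 857663/6375 ≈ 134.5353725
V = pitch²·Σt = 0.91²·857663/6375 = 111.409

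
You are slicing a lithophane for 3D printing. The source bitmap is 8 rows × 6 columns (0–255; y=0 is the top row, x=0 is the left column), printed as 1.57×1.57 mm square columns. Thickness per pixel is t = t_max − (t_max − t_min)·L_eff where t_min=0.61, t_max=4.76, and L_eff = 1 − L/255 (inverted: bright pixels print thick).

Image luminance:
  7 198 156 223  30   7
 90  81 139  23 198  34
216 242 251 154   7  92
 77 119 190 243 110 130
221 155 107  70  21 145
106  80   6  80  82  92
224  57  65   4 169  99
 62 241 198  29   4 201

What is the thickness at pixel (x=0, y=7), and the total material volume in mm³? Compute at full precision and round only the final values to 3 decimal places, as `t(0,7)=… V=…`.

span = t_max - t_min = 4.76 - 0.61 = 4.150
L(0,7) = 62, L_eff = 1 - 62/255 = 0.756863 (inverted)
t(0,7) = 4.76 - 4.150·0.756863 = 1.619
Σt over all 8·6 pixels = 202911/1700 ≈ 119.3594118
V = pitch²·Σt = 1.57²·202911/1700 = 294.209

t(0,7)=1.619 V=294.209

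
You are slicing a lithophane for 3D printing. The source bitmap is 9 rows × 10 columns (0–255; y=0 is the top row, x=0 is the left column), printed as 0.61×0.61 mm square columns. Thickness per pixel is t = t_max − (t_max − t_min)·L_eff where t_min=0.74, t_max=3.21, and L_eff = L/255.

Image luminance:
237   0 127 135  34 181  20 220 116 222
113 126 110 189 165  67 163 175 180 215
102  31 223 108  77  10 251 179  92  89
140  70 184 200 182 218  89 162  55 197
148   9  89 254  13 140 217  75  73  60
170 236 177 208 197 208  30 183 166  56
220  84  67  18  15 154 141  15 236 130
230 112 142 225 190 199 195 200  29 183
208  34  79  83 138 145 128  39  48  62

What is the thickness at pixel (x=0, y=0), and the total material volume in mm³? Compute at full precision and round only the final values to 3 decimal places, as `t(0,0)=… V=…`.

span = t_max - t_min = 3.21 - 0.74 = 2.470
L(0,0) = 237, L_eff = 237/255 = 0.929412
t(0,0) = 3.21 - 2.470·0.929412 = 0.914
Σt over all 9·10 pixels = 2212343/12750 ≈ 173.5170980
V = pitch²·Σt = 0.61²·2212343/12750 = 64.566

t(0,0)=0.914 V=64.566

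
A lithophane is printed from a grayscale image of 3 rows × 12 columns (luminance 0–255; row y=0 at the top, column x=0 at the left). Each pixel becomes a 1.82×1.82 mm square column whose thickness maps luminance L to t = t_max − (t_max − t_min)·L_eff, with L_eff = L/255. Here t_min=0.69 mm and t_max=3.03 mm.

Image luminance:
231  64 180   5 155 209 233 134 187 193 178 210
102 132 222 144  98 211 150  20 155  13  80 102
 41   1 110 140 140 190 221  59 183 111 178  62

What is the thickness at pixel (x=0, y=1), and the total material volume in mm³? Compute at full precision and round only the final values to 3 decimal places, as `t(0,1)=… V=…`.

span = t_max - t_min = 3.03 - 0.69 = 2.340
L(0,1) = 102, L_eff = 102/255 = 0.400000
t(0,1) = 3.03 - 2.340·0.400000 = 2.094
Σt over all 3·12 pixels = 137337/2125 ≈ 64.6291765
V = pitch²·Σt = 1.82²·137337/2125 = 214.078

t(0,1)=2.094 V=214.078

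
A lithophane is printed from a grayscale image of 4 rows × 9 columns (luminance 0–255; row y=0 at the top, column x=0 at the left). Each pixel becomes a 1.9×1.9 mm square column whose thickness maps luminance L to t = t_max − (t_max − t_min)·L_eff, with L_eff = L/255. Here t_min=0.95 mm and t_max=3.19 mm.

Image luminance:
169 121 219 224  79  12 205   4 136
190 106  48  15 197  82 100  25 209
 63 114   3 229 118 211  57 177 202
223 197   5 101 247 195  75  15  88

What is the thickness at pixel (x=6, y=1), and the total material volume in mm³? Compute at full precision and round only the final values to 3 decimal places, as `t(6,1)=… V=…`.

t(6,1)=2.312 V=273.108

span = t_max - t_min = 3.19 - 0.95 = 2.240
L(6,1) = 100, L_eff = 100/255 = 0.392157
t(6,1) = 3.19 - 2.240·0.392157 = 2.312
Σt over all 4·9 pixels = 160763/2125 ≈ 75.6531765
V = pitch²·Σt = 1.9²·160763/2125 = 273.108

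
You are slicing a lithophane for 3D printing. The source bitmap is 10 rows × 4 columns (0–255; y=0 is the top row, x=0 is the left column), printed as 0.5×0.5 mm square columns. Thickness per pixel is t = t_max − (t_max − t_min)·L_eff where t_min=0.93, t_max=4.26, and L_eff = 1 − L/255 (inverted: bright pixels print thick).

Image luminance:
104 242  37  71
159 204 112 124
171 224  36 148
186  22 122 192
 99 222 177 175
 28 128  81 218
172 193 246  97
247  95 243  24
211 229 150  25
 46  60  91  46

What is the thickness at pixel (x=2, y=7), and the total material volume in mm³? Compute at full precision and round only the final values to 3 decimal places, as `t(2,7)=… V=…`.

span = t_max - t_min = 4.26 - 0.93 = 3.330
L(2,7) = 243, L_eff = 1 - 243/255 = 0.047059 (inverted)
t(2,7) = 4.26 - 3.330·0.047059 = 4.103
Σt over all 10·4 pixels = 108.462
V = pitch²·Σt = 0.5²·108.462 = 27.116

t(2,7)=4.103 V=27.116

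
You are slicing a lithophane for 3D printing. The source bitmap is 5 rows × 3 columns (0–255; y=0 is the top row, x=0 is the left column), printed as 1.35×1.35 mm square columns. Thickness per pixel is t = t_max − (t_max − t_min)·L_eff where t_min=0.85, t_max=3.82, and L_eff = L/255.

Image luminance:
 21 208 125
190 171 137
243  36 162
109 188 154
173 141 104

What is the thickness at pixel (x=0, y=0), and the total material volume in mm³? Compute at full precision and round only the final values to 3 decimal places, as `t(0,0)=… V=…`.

t(0,0)=3.575 V=58.537

span = t_max - t_min = 3.82 - 0.85 = 2.970
L(0,0) = 21, L_eff = 21/255 = 0.082353
t(0,0) = 3.82 - 2.970·0.082353 = 3.575
Σt over all 5·3 pixels = 68253/2125 ≈ 32.1190588
V = pitch²·Σt = 1.35²·68253/2125 = 58.537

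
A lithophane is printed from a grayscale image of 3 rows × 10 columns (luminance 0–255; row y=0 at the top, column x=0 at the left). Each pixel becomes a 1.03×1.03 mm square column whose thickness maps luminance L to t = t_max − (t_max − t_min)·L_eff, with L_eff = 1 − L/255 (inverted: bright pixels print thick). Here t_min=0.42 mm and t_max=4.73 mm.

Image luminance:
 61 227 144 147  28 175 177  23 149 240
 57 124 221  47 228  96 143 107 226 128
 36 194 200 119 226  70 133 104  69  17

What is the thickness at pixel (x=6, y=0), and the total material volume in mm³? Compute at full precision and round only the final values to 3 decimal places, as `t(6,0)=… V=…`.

t(6,0)=3.412 V=83.586

span = t_max - t_min = 4.73 - 0.42 = 4.310
L(6,0) = 177, L_eff = 1 - 177/255 = 0.305882 (inverted)
t(6,0) = 4.73 - 4.310·0.305882 = 3.412
Σt over all 3·10 pixels = 502274/6375 ≈ 78.7880784
V = pitch²·Σt = 1.03²·502274/6375 = 83.586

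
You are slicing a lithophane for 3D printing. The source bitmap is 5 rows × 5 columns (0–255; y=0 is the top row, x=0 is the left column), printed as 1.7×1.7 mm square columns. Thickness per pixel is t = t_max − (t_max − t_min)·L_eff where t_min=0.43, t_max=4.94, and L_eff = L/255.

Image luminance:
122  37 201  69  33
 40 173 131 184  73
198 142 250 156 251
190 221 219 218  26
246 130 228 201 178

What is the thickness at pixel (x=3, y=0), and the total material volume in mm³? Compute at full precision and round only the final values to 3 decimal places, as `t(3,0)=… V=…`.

span = t_max - t_min = 4.94 - 0.43 = 4.510
L(3,0) = 69, L_eff = 69/255 = 0.270588
t(3,0) = 4.94 - 4.510·0.270588 = 3.720
Σt over all 5·5 pixels = 1382683/25500 ≈ 54.2228627
V = pitch²·Σt = 1.7²·1382683/25500 = 156.704

t(3,0)=3.720 V=156.704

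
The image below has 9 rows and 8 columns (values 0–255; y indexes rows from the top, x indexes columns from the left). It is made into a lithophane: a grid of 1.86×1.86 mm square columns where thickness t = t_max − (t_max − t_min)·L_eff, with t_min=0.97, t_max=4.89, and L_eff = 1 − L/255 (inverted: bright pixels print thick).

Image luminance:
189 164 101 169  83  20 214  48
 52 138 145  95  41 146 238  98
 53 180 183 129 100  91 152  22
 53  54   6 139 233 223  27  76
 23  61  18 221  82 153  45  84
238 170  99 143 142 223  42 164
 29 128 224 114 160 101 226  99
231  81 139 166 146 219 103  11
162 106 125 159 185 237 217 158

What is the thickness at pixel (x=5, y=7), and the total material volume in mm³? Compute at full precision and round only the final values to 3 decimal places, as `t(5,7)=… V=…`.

t(5,7)=4.337 V=725.370

span = t_max - t_min = 4.89 - 0.97 = 3.920
L(5,7) = 219, L_eff = 1 - 219/255 = 0.141176 (inverted)
t(5,7) = 4.89 - 3.920·0.141176 = 4.337
Σt over all 9·8 pixels = 445546/2125 ≈ 209.6687059
V = pitch²·Σt = 1.86²·445546/2125 = 725.370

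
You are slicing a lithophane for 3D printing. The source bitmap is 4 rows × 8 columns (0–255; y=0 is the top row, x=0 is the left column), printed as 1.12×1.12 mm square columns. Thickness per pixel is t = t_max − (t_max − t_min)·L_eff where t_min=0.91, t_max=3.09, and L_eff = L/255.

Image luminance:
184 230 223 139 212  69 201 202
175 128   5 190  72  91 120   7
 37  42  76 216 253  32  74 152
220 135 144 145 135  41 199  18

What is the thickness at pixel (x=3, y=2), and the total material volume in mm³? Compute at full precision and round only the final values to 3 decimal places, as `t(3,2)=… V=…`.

span = t_max - t_min = 3.09 - 0.91 = 2.180
L(3,2) = 216, L_eff = 216/255 = 0.847059
t(3,2) = 3.09 - 2.180·0.847059 = 1.243
Σt over all 4·8 pixels = 268839/4250 ≈ 63.2562353
V = pitch²·Σt = 1.12²·268839/4250 = 79.349

t(3,2)=1.243 V=79.349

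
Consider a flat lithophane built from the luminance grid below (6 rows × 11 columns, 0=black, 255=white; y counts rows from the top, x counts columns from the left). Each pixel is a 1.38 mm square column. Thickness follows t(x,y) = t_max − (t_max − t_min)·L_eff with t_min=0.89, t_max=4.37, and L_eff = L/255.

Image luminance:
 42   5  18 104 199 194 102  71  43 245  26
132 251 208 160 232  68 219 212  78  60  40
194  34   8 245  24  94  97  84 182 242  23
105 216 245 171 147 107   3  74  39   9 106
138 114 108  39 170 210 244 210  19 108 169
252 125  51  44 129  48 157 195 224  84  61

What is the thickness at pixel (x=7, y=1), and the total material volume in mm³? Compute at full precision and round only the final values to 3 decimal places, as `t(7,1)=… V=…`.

span = t_max - t_min = 4.37 - 0.89 = 3.480
L(7,1) = 212, L_eff = 212/255 = 0.831373
t(7,1) = 4.37 - 3.480·0.831373 = 1.477
Σt over all 6·11 pixels = 758479/4250 ≈ 178.4656471
V = pitch²·Σt = 1.38²·758479/4250 = 339.870

t(7,1)=1.477 V=339.870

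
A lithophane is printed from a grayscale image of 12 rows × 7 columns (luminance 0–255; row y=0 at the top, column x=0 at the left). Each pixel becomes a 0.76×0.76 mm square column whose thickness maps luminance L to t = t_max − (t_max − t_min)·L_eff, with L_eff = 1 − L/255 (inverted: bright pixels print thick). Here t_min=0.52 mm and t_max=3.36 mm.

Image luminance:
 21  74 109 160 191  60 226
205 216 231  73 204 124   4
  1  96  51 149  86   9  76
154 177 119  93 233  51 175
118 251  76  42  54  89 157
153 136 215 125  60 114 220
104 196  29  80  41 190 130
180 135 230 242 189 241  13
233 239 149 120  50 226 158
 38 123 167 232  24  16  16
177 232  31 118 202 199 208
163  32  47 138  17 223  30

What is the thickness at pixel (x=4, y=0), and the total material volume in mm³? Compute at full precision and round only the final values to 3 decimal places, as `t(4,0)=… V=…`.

t(4,0)=2.647 V=94.615

span = t_max - t_min = 3.36 - 0.52 = 2.840
L(4,0) = 191, L_eff = 1 - 191/255 = 0.250980 (inverted)
t(4,0) = 3.36 - 2.840·0.250980 = 2.647
Σt over all 12·7 pixels = 1044266/6375 ≈ 163.8064314
V = pitch²·Σt = 0.76²·1044266/6375 = 94.615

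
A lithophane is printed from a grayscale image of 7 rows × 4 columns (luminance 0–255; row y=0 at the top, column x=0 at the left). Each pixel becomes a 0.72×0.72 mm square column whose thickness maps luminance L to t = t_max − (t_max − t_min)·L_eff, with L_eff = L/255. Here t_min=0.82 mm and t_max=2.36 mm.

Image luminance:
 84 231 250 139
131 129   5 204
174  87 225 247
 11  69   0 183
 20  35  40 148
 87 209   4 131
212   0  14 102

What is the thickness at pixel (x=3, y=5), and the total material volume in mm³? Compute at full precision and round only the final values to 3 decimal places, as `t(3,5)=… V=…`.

span = t_max - t_min = 2.36 - 0.82 = 1.540
L(3,5) = 131, L_eff = 131/255 = 0.513725
t(3,5) = 2.36 - 1.540·0.513725 = 1.569
Σt over all 7·4 pixels = 199451/4250 ≈ 46.9296471
V = pitch²·Σt = 0.72²·199451/4250 = 24.328

t(3,5)=1.569 V=24.328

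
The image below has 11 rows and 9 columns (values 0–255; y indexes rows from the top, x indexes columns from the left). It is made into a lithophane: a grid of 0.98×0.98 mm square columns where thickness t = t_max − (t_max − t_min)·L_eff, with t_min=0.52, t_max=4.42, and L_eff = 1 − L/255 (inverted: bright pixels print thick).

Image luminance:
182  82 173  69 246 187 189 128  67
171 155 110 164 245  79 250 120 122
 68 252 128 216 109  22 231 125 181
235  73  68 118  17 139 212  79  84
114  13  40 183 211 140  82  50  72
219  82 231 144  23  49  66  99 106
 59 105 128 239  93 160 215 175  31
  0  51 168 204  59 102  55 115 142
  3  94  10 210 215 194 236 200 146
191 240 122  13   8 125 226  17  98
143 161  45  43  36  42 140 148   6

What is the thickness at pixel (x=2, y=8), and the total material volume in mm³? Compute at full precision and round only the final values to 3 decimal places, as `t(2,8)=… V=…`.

span = t_max - t_min = 4.42 - 0.52 = 3.900
L(2,8) = 10, L_eff = 1 - 10/255 = 0.960784 (inverted)
t(2,8) = 4.42 - 3.900·0.960784 = 0.673
Σt over all 11·9 pixels = 202787/850 ≈ 238.5729412
V = pitch²·Σt = 0.98²·202787/850 = 229.125

t(2,8)=0.673 V=229.125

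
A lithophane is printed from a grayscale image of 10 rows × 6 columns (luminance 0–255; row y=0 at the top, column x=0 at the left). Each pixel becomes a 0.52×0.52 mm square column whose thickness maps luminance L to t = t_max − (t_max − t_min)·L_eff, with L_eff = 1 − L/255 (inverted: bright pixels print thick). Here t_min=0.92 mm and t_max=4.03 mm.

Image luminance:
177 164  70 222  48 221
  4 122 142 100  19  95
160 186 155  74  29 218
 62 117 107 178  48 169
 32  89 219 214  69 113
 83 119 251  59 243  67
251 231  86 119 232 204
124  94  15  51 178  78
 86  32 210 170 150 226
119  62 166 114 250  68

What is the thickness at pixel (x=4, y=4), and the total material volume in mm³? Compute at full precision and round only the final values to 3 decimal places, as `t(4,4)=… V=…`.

t(4,4)=1.762 V=40.520

span = t_max - t_min = 4.03 - 0.92 = 3.110
L(4,4) = 69, L_eff = 1 - 69/255 = 0.729412 (inverted)
t(4,4) = 4.03 - 3.110·0.729412 = 1.762
Σt over all 10·6 pixels = 1273757/8500 ≈ 149.8537647
V = pitch²·Σt = 0.52²·1273757/8500 = 40.520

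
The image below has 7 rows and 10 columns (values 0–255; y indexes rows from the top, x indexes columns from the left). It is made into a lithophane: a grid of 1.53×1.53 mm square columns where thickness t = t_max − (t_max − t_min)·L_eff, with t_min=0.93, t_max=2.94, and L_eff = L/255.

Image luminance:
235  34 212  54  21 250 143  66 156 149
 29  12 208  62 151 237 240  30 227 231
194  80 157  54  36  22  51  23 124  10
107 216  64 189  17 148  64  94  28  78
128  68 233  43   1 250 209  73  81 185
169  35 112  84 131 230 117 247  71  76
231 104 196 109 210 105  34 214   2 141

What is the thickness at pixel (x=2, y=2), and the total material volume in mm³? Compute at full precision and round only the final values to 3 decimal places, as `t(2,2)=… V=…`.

span = t_max - t_min = 2.94 - 0.93 = 2.010
L(2,2) = 157, L_eff = 157/255 = 0.615686
t(2,2) = 2.94 - 2.010·0.615686 = 1.702
Σt over all 7·10 pixels = 296759/2125 ≈ 139.6512941
V = pitch²·Σt = 1.53²·296759/2125 = 326.910

t(2,2)=1.702 V=326.910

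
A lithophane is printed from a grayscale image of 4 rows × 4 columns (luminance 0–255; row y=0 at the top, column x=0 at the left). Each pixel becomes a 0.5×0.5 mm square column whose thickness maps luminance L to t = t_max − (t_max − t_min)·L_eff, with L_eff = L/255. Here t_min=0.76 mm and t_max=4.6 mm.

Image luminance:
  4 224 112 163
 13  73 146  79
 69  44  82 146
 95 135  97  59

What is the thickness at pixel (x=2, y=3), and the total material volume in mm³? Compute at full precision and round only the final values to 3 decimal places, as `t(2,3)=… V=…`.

t(2,3)=3.139 V=12.599

span = t_max - t_min = 4.6 - 0.76 = 3.840
L(2,3) = 97, L_eff = 97/255 = 0.380392
t(2,3) = 4.6 - 3.840·0.380392 = 3.139
Σt over all 4·4 pixels = 107088/2125 ≈ 50.3943529
V = pitch²·Σt = 0.5²·107088/2125 = 12.599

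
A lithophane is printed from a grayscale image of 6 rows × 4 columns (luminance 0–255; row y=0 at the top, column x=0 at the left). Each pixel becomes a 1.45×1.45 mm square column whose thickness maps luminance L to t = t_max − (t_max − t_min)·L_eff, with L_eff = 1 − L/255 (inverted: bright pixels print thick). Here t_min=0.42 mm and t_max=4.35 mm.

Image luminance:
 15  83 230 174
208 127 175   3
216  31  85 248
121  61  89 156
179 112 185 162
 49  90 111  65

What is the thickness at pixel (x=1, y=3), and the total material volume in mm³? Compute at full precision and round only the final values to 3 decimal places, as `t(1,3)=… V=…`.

span = t_max - t_min = 4.35 - 0.42 = 3.930
L(1,3) = 61, L_eff = 1 - 61/255 = 0.760784 (inverted)
t(1,3) = 4.35 - 3.930·0.760784 = 1.360
Σt over all 6·4 pixels = 55.93
V = pitch²·Σt = 1.45²·55.93 = 117.593

t(1,3)=1.360 V=117.593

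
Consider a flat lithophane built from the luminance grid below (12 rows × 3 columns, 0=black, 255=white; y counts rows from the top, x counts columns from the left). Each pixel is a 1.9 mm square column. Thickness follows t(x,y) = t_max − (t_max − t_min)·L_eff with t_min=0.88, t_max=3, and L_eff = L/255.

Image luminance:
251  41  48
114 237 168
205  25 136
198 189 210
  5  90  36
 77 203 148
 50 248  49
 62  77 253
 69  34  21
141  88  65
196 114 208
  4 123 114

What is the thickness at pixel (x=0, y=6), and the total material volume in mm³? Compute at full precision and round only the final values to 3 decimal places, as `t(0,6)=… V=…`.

t(0,6)=2.584 V=260.916

span = t_max - t_min = 3 - 0.88 = 2.120
L(0,6) = 50, L_eff = 50/255 = 0.196078
t(0,6) = 3 - 2.120·0.196078 = 2.584
Σt over all 12·3 pixels = 460759/6375 ≈ 72.2759216
V = pitch²·Σt = 1.9²·460759/6375 = 260.916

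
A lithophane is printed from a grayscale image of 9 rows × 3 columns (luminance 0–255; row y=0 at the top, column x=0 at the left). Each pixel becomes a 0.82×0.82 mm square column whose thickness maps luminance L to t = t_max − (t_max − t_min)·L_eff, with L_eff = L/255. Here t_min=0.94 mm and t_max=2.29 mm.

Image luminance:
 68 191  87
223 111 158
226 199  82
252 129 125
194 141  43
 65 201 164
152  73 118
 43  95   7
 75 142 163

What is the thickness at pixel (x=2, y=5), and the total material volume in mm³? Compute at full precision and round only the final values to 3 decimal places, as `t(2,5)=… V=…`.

t(2,5)=1.422 V=29.019

span = t_max - t_min = 2.29 - 0.94 = 1.350
L(2,5) = 164, L_eff = 164/255 = 0.643137
t(2,5) = 2.29 - 1.350·0.643137 = 1.422
Σt over all 9·3 pixels = 18342/425 ≈ 43.1576471
V = pitch²·Σt = 0.82²·18342/425 = 29.019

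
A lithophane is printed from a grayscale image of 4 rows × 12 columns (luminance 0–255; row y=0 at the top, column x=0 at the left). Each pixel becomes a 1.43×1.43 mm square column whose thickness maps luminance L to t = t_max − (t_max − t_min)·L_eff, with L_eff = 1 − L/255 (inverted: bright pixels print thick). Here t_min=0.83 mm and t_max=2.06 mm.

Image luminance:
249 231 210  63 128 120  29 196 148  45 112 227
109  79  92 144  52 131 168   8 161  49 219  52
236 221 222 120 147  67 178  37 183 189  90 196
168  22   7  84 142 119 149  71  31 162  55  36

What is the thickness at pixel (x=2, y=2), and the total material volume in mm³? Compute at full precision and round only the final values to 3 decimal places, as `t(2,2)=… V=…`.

t(2,2)=1.901 V=140.197

span = t_max - t_min = 2.06 - 0.83 = 1.230
L(2,2) = 222, L_eff = 1 - 222/255 = 0.129412 (inverted)
t(2,2) = 2.06 - 1.230·0.129412 = 1.901
Σt over all 4·12 pixels = 291377/4250 ≈ 68.5592941
V = pitch²·Σt = 1.43²·291377/4250 = 140.197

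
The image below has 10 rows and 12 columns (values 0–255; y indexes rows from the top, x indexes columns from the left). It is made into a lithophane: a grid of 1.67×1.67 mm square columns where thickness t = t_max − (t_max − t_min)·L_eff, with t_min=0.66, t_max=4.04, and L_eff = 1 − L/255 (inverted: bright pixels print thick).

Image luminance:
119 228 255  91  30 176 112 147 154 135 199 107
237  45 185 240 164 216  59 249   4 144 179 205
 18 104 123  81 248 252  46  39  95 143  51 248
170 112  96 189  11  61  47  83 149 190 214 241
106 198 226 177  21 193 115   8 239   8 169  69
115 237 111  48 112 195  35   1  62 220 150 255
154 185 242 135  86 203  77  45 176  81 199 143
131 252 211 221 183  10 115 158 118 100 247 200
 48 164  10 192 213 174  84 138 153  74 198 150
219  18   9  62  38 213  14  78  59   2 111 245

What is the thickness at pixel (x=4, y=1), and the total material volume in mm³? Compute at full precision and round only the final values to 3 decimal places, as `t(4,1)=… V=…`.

span = t_max - t_min = 4.04 - 0.66 = 3.380
L(4,1) = 164, L_eff = 1 - 164/255 = 0.356863 (inverted)
t(4,1) = 4.04 - 3.380·0.356863 = 2.834
Σt over all 10·12 pixels = 219443/750 ≈ 292.5906667
V = pitch²·Σt = 1.67²·219443/750 = 816.006

t(4,1)=2.834 V=816.006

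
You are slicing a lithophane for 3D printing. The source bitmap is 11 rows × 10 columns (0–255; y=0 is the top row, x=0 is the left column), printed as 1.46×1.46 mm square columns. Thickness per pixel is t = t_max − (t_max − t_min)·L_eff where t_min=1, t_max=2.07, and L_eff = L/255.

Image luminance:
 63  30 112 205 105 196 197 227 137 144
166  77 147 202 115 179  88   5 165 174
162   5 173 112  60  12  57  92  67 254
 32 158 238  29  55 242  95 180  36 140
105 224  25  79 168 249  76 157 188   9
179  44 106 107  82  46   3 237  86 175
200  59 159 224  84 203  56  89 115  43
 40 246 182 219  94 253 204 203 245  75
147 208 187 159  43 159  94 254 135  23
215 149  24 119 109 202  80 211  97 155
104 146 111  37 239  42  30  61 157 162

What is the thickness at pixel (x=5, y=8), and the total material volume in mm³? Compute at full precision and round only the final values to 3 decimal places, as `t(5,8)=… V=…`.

span = t_max - t_min = 2.07 - 1 = 1.070
L(5,8) = 159, L_eff = 159/255 = 0.623529
t(5,8) = 2.07 - 1.070·0.623529 = 1.403
Σt over all 11·10 pixels = 71574/425 ≈ 168.4094118
V = pitch²·Σt = 1.46²·71574/425 = 358.982

t(5,8)=1.403 V=358.982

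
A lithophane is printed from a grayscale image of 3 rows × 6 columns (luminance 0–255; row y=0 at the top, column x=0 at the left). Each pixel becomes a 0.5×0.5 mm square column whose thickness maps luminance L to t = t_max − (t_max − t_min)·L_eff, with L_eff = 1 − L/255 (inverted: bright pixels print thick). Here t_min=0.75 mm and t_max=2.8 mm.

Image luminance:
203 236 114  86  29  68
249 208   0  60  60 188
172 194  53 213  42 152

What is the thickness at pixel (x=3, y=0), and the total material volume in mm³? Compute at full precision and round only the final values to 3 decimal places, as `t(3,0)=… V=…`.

span = t_max - t_min = 2.8 - 0.75 = 2.050
L(3,0) = 86, L_eff = 1 - 86/255 = 0.662745 (inverted)
t(3,0) = 2.8 - 2.050·0.662745 = 1.441
Σt over all 3·6 pixels = 164257/5100 ≈ 32.2072549
V = pitch²·Σt = 0.5²·164257/5100 = 8.052

t(3,0)=1.441 V=8.052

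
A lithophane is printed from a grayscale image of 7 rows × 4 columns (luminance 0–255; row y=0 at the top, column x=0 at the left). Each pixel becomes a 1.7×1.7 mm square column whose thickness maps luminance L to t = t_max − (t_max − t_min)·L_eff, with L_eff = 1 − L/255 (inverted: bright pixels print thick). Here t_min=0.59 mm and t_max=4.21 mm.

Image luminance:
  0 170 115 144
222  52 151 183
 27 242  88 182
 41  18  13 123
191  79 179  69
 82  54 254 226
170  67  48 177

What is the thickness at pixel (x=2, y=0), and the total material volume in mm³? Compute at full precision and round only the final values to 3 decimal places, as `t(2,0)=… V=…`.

span = t_max - t_min = 4.21 - 0.59 = 3.620
L(2,0) = 115, L_eff = 1 - 115/255 = 0.549020 (inverted)
t(2,0) = 4.21 - 3.620·0.549020 = 2.223
Σt over all 7·4 pixels = 820057/12750 ≈ 64.3181961
V = pitch²·Σt = 1.7²·820057/12750 = 185.880

t(2,0)=2.223 V=185.880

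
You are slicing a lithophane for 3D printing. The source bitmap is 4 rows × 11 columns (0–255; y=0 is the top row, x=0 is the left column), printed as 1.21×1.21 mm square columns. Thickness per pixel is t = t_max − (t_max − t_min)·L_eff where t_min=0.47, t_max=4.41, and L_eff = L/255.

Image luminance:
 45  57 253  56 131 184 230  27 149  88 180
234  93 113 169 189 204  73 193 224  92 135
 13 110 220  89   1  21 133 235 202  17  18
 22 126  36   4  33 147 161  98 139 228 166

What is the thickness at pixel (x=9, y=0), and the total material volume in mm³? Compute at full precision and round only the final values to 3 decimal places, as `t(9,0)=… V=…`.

t(9,0)=3.050 V=163.339

span = t_max - t_min = 4.41 - 0.47 = 3.940
L(9,0) = 88, L_eff = 88/255 = 0.345098
t(9,0) = 4.41 - 3.940·0.345098 = 3.050
Σt over all 4·11 pixels = 41836/375 ≈ 111.5626667
V = pitch²·Σt = 1.21²·41836/375 = 163.339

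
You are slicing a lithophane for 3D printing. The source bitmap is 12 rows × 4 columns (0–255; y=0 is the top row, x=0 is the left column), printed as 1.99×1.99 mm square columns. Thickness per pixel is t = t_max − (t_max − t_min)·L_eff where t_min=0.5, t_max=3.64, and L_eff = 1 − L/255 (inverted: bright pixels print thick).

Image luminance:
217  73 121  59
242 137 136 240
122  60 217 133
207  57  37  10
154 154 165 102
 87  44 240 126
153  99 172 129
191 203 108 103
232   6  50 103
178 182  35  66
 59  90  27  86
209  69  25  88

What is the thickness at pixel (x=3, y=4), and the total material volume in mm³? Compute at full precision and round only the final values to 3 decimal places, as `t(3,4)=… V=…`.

span = t_max - t_min = 3.64 - 0.5 = 3.140
L(3,4) = 102, L_eff = 1 - 102/255 = 0.600000 (inverted)
t(3,4) = 3.64 - 3.140·0.600000 = 1.756
Σt over all 12·4 pixels = 1217071/12750 ≈ 95.4565490
V = pitch²·Σt = 1.99²·1217071/12750 = 378.017

t(3,4)=1.756 V=378.017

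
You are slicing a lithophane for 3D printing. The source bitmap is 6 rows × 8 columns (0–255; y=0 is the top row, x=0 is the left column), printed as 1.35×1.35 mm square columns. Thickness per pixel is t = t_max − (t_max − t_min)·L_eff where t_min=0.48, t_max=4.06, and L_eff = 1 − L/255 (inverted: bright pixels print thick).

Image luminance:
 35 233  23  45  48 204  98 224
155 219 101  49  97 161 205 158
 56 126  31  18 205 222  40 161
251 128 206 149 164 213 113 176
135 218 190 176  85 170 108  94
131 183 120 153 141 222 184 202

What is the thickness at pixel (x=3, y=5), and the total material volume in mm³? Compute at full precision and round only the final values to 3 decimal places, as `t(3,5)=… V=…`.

t(3,5)=2.628 V=216.644

span = t_max - t_min = 4.06 - 0.48 = 3.580
L(3,5) = 153, L_eff = 1 - 153/255 = 0.400000 (inverted)
t(3,5) = 4.06 - 3.580·0.400000 = 2.628
Σt over all 6·8 pixels = 757807/6375 ≈ 118.8716863
V = pitch²·Σt = 1.35²·757807/6375 = 216.644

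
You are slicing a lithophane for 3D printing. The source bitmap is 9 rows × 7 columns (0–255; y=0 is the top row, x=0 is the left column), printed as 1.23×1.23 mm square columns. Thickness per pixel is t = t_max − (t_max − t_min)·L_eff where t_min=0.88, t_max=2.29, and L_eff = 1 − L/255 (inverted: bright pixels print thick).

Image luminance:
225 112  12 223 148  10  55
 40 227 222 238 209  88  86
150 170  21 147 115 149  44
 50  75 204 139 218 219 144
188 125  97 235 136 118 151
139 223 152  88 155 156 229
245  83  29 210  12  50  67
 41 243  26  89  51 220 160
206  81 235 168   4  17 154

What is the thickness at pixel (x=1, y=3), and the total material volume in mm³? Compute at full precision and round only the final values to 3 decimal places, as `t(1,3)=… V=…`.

span = t_max - t_min = 2.29 - 0.88 = 1.410
L(1,3) = 75, L_eff = 1 - 75/255 = 0.705882 (inverted)
t(1,3) = 2.29 - 1.410·0.705882 = 1.295
Σt over all 9·7 pixels = 862421/8500 ≈ 101.4612941
V = pitch²·Σt = 1.23²·862421/8500 = 153.501

t(1,3)=1.295 V=153.501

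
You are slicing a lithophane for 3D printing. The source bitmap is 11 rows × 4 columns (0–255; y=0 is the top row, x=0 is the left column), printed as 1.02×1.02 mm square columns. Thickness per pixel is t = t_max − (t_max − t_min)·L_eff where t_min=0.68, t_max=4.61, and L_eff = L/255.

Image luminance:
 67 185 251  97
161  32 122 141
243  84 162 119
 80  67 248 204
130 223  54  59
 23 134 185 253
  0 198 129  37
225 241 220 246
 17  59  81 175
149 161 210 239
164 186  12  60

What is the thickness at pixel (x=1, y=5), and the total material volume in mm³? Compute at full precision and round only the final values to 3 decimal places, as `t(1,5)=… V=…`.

span = t_max - t_min = 4.61 - 0.68 = 3.930
L(1,5) = 134, L_eff = 134/255 = 0.525490
t(1,5) = 4.61 - 3.930·0.525490 = 2.545
Σt over all 11·4 pixels = 920717/8500 ≈ 108.3196471
V = pitch²·Σt = 1.02²·920717/8500 = 112.696

t(1,5)=2.545 V=112.696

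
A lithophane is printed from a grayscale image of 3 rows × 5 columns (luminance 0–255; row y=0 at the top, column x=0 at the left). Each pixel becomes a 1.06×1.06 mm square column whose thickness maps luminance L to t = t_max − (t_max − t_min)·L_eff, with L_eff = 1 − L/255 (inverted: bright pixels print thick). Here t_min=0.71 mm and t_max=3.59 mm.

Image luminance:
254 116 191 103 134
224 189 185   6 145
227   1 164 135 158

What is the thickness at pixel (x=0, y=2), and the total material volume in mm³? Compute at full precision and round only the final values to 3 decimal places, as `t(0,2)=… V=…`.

t(0,2)=3.274 V=40.291

span = t_max - t_min = 3.59 - 0.71 = 2.880
L(0,2) = 227, L_eff = 1 - 227/255 = 0.109804 (inverted)
t(0,2) = 3.59 - 2.880·0.109804 = 3.274
Σt over all 3·5 pixels = 304797/8500 ≈ 35.8584706
V = pitch²·Σt = 1.06²·304797/8500 = 40.291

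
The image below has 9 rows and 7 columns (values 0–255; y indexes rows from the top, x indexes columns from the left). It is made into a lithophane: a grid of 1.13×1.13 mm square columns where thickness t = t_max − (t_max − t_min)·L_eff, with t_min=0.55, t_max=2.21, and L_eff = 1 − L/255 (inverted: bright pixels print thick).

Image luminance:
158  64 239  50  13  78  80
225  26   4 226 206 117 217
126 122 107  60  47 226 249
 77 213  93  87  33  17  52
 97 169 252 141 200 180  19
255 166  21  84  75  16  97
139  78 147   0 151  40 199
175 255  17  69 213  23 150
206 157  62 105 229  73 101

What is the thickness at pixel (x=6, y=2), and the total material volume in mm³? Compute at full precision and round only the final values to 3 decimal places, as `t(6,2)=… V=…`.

span = t_max - t_min = 2.21 - 0.55 = 1.660
L(6,2) = 249, L_eff = 1 - 249/255 = 0.023529 (inverted)
t(6,2) = 2.21 - 1.660·0.023529 = 2.171
Σt over all 9·7 pixels = 2140693/25500 ≈ 83.9487451
V = pitch²·Σt = 1.13²·2140693/25500 = 107.194

t(6,2)=2.171 V=107.194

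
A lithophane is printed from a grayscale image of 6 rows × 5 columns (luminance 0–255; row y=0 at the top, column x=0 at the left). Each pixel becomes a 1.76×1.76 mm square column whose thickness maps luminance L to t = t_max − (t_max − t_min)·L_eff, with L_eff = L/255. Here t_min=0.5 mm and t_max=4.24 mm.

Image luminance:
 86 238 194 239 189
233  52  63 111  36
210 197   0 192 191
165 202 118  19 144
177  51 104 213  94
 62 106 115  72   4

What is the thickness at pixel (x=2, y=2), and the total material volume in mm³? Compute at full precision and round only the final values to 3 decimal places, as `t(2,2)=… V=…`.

t(2,2)=4.240 V=217.877

span = t_max - t_min = 4.24 - 0.5 = 3.740
L(2,2) = 0, L_eff = 0/255 = 0.000000
t(2,2) = 4.24 - 3.740·0.000000 = 4.240
Σt over all 6·5 pixels = 52753/750 ≈ 70.3373333
V = pitch²·Σt = 1.76²·52753/750 = 217.877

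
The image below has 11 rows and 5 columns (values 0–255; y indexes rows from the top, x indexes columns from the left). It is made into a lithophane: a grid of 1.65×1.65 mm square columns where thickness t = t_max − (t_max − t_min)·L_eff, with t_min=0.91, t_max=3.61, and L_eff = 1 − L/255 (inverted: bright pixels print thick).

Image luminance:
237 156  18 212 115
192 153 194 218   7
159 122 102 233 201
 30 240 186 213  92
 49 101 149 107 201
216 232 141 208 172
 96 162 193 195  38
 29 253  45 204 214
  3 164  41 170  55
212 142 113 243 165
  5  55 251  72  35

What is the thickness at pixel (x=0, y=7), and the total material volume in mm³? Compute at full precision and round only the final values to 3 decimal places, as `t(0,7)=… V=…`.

t(0,7)=1.217 V=361.425

span = t_max - t_min = 3.61 - 0.91 = 2.700
L(0,7) = 29, L_eff = 1 - 29/255 = 0.886275 (inverted)
t(0,7) = 3.61 - 2.700·0.886275 = 1.217
Σt over all 11·5 pixels = 225683/1700 ≈ 132.7547059
V = pitch²·Σt = 1.65²·225683/1700 = 361.425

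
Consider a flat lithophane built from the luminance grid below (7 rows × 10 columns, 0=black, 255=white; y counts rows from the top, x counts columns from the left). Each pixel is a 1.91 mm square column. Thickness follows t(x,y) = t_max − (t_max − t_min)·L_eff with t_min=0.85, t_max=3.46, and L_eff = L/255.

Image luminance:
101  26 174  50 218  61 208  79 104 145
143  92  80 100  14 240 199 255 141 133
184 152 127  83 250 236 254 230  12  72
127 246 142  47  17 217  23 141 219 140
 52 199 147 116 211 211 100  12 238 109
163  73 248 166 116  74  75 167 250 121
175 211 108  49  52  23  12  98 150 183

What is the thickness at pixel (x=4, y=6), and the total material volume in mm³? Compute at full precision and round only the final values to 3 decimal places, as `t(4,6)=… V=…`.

span = t_max - t_min = 3.46 - 0.85 = 2.610
L(4,6) = 52, L_eff = 52/255 = 0.203922
t(4,6) = 3.46 - 2.610·0.203922 = 2.928
Σt over all 7·10 pixels = 1241683/8500 ≈ 146.0803529
V = pitch²·Σt = 1.91²·1241683/8500 = 532.916

t(4,6)=2.928 V=532.916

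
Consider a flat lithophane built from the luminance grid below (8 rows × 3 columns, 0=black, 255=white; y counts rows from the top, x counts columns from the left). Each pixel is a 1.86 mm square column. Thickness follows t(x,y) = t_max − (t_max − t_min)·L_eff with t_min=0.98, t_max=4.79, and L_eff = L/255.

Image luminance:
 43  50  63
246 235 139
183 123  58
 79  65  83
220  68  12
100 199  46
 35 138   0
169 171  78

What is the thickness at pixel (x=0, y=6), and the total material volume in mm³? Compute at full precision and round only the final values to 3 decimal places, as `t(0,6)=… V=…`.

span = t_max - t_min = 4.79 - 0.98 = 3.810
L(0,6) = 35, L_eff = 35/255 = 0.137255
t(0,6) = 4.79 - 3.810·0.137255 = 4.267
Σt over all 8·3 pixels = 646579/8500 ≈ 76.0681176
V = pitch²·Σt = 1.86²·646579/8500 = 263.165

t(0,6)=4.267 V=263.165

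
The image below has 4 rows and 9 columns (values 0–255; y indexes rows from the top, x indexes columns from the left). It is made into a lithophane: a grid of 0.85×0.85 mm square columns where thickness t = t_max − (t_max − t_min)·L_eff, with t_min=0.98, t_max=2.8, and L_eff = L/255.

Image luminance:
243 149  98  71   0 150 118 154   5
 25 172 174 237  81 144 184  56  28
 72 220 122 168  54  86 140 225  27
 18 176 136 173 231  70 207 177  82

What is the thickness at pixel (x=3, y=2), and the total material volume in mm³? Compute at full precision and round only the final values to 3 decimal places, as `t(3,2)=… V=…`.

t(3,2)=1.601 V=49.762

span = t_max - t_min = 2.8 - 0.98 = 1.820
L(3,2) = 168, L_eff = 168/255 = 0.658824
t(3,2) = 2.8 - 1.820·0.658824 = 1.601
Σt over all 4·9 pixels = 292719/4250 ≈ 68.8750588
V = pitch²·Σt = 0.85²·292719/4250 = 49.762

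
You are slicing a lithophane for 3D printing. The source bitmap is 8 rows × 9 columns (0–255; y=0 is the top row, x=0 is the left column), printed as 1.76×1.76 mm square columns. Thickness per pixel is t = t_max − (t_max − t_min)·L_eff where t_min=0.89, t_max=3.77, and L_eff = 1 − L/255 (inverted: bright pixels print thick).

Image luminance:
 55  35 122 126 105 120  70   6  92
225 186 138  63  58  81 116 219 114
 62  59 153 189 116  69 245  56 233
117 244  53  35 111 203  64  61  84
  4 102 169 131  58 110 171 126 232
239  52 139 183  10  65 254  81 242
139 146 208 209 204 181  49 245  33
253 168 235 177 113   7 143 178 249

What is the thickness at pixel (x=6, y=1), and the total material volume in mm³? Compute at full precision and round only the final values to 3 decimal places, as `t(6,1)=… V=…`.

t(6,1)=2.200 V=527.000

span = t_max - t_min = 3.77 - 0.89 = 2.880
L(6,1) = 116, L_eff = 1 - 116/255 = 0.545098 (inverted)
t(6,1) = 3.77 - 2.880·0.545098 = 2.200
Σt over all 8·9 pixels = 72306/425 ≈ 170.1317647
V = pitch²·Σt = 1.76²·72306/425 = 527.000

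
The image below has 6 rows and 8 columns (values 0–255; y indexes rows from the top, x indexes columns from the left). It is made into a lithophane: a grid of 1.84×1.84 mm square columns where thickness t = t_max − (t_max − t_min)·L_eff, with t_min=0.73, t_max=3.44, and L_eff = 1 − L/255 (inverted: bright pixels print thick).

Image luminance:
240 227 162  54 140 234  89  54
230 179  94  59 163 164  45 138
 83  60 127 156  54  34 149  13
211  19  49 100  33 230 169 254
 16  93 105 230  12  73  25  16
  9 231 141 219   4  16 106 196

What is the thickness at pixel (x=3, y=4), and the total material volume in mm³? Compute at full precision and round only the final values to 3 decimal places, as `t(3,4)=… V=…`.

t(3,4)=3.174 V=316.703

span = t_max - t_min = 3.44 - 0.73 = 2.710
L(3,4) = 230, L_eff = 1 - 230/255 = 0.098039 (inverted)
t(3,4) = 3.44 - 2.710·0.098039 = 3.174
Σt over all 6·8 pixels = 6361/68 ≈ 93.5441176
V = pitch²·Σt = 1.84²·6361/68 = 316.703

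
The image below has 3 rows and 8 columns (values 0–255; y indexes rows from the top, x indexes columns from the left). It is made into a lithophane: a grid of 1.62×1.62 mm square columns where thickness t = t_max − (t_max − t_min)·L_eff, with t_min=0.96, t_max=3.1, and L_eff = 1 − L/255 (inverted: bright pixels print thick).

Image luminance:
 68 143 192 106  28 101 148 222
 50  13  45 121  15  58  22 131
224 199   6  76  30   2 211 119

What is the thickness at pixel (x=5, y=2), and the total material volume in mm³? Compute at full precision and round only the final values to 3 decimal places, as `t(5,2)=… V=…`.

t(5,2)=0.977 V=111.783

span = t_max - t_min = 3.1 - 0.96 = 2.140
L(5,2) = 2, L_eff = 1 - 2/255 = 0.992157 (inverted)
t(5,2) = 3.1 - 2.140·0.992157 = 0.977
Σt over all 3·8 pixels = 54307/1275 ≈ 42.5937255
V = pitch²·Σt = 1.62²·54307/1275 = 111.783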